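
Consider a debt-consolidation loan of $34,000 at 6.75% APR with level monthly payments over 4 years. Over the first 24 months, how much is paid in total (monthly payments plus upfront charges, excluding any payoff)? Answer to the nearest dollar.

$19,446

Monthly rate = 6.75%/12 = 0.0056250; payment = 34,000 × 0.0056250 / (1 − (1+0.0056250)^−48) = $810.23.
Total outlay = 24 × $810.23 = $19,445.52.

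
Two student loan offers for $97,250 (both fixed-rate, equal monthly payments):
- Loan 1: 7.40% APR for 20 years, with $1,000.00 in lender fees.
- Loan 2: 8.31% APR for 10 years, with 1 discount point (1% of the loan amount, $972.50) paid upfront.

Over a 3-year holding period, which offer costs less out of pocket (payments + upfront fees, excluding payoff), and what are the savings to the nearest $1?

Loan 1 by $15,035

Loan 1: at 7.40% the monthly rate is 0.0061667, so the payment is 97,250 × 0.0061667 / (1 − 1.0061667^−240) = $777.50.
Loan 2: monthly rate = 8.31%/12 = 0.0069250; payment = 97,250 × 0.0069250 / (1 − (1+0.0069250)^−120) = $1,195.90.
Over 36 months: Loan 1 costs 36 × $777.50 + $1,000.00 = $28,990.00; Loan 2 costs 36 × $1,195.90 + $972.50 = $44,024.90.
Loan 1 is cheaper by $44,024.90 − $28,990.00 = $15,034.90.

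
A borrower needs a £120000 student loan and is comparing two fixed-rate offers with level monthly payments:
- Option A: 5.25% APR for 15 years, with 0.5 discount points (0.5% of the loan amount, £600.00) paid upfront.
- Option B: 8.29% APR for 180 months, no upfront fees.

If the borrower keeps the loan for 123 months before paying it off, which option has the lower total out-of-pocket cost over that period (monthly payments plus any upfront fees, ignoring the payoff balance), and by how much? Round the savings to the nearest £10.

Option A: at 5.25% the monthly rate is 0.0043750, so the payment is 120,000 × 0.0043750 / (1 − 1.0043750^−180) = £964.65.
Option B: monthly rate = 8.29%/12 = 0.0069083; payment = 120,000 × 0.0069083 / (1 − (1+0.0069083)^−180) = £1,166.96.
Over 123 months: Option A costs 123 × £964.65 + £600.00 = £119,251.95; Option B costs 123 × £1,166.96 = £143,536.08.
Option A is cheaper by £143,536.08 − £119,251.95 = £24,284.13.

Option A by £24,280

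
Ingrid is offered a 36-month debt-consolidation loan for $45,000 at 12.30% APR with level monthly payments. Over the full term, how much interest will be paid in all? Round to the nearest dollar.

Monthly rate = 12.3%/12 = 0.0102500; payment = 45,000 × 0.0102500 / (1 − (1+0.0102500)^−36) = $1,501.10.
Total paid = 36 × $1,501.10 = $54,039.60; interest = $54,039.60 − $45,000 = $9,039.60.

$9,040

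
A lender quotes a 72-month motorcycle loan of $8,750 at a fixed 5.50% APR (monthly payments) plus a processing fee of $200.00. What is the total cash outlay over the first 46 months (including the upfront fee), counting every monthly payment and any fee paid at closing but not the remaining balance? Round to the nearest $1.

$6,776

Monthly rate = 5.5%/12 = 0.0045833; payment = 8,750 × 0.0045833 / (1 − (1+0.0045833)^−72) = $142.96.
Total outlay = 46 × $142.96 + $200.00 = $6,776.16.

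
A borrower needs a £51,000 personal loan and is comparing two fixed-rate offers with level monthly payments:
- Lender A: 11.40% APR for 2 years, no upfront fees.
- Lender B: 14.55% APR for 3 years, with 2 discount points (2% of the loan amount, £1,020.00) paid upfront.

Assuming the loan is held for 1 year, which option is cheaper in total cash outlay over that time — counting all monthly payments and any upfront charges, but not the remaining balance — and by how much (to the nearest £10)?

Lender B by £6,540

Lender A: monthly rate = 11.4%/12 = 0.0095000; payment = 51,000 × 0.0095000 / (1 − (1+0.0095000)^−24) = £2,386.48.
Lender B: at 14.55% the monthly rate is 0.0121250, so the payment is 51,000 × 0.0121250 / (1 − 1.0121250^−36) = £1,756.71.
Over 12 months: Lender A costs 12 × £2,386.48 = £28,637.76; Lender B costs 12 × £1,756.71 + £1,020.00 = £22,100.52.
Lender B is cheaper by £28,637.76 − £22,100.52 = £6,537.24.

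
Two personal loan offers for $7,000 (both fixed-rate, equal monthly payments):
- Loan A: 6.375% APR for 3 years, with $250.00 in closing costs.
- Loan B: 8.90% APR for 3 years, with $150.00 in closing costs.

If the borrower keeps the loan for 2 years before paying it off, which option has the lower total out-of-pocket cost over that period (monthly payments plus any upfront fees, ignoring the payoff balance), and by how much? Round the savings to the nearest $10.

Loan A by $100

Loan A: monthly rate = 6.375%/12 = 0.0053125; payment = 7,000 × 0.0053125 / (1 − (1+0.0053125)^−36) = $214.14.
Loan B: at 8.90% the monthly rate is 0.0074167, so the payment is 7,000 × 0.0074167 / (1 − 1.0074167^−36) = $222.27.
Over 24 months: Loan A costs 24 × $214.14 + $250.00 = $5,389.36; Loan B costs 24 × $222.27 + $150.00 = $5,484.48.
Loan A is cheaper by $5,484.48 − $5,389.36 = $95.12.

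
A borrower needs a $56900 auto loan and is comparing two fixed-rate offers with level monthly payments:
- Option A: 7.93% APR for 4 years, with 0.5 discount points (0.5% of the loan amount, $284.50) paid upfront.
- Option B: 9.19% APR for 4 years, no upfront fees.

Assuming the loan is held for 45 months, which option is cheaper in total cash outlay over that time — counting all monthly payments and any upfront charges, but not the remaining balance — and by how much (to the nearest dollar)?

Option A: at 7.93% the monthly rate is 0.0066083, so the payment is 56,900 × 0.0066083 / (1 − 1.0066083^−48) = $1,387.23.
Option B: monthly rate = 9.19%/12 = 0.0076583; payment = 56,900 × 0.0076583 / (1 − (1+0.0076583)^−48) = $1,421.10.
Over 45 months: Option A costs 45 × $1,387.23 + $284.50 = $62,709.85; Option B costs 45 × $1,421.10 = $63,949.50.
Option A is cheaper by $63,949.50 − $62,709.85 = $1,239.65.

Option A by $1,240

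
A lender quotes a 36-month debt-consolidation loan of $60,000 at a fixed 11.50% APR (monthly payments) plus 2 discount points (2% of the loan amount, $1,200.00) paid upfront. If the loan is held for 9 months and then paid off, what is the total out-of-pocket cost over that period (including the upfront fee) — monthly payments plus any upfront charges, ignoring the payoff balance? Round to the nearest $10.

Monthly rate = 11.5%/12 = 0.0095833; payment = 60,000 × 0.0095833 / (1 − (1+0.0095833)^−36) = $1,978.56.
Total outlay = 9 × $1,978.56 + $1,200.00 = $19,007.04.

$19,010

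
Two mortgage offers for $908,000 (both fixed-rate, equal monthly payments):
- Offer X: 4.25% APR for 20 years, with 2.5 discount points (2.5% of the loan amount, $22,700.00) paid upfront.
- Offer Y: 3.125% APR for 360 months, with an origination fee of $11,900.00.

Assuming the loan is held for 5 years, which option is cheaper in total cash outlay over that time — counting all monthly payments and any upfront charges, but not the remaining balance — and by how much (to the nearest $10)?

Offer X: monthly rate = 4.25%/12 = 0.0035417; payment = 908,000 × 0.0035417 / (1 − (1+0.0035417)^−240) = $5,622.65.
Offer Y: monthly rate = 3.125%/12 = 0.0026042; payment = 908,000 × 0.0026042 / (1 − (1+0.0026042)^−360) = $3,889.65.
Over 60 months: Offer X costs 60 × $5,622.65 + $22,700.00 = $360,059.00; Offer Y costs 60 × $3,889.65 + $11,900.00 = $245,279.00.
Offer Y is cheaper by $360,059.00 − $245,279.00 = $114,780.00.

Offer Y by $114,780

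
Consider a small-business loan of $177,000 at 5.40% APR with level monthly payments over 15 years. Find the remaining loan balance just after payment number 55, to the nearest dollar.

$137,140

With monthly rate i = 5.4%/12 = 0.0045000, the balance after k of n payments is P · [(1+i)^n − (1+i)^k] / [(1+i)^n − 1].
(1+0.0045000)^180 = 2.24382713 and (1+0.0045000)^55 = 1.28010844, so the balance is 177,000 × (2.24382713 − 1.28010844) / (2.24382713 − 1) = $137,139.80.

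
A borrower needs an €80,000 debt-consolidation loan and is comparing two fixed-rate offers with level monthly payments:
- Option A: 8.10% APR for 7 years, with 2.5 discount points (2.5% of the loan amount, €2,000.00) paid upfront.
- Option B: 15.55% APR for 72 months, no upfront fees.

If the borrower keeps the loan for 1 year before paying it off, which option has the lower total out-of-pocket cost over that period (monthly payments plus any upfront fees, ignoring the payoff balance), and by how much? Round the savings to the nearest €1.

Option A by €3,576

Option A: monthly rate = 8.1%/12 = 0.0067500; payment = 80,000 × 0.0067500 / (1 − (1+0.0067500)^−84) = €1,250.89.
Option B: monthly rate = 15.55%/12 = 0.0129583; payment = 80,000 × 0.0129583 / (1 − (1+0.0129583)^−72) = €1,715.59.
Over 12 months: Option A costs 12 × €1,250.89 + €2,000.00 = €17,010.68; Option B costs 12 × €1,715.59 = €20,587.08.
Option A is cheaper by €20,587.08 − €17,010.68 = €3,576.40.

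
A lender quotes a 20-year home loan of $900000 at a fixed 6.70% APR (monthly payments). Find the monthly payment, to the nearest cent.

Monthly rate = 6.7%/12 = 0.0055833; payment = 900,000 × 0.0055833 / (1 − (1+0.0055833)^−240) = $6,816.55.

$6,816.55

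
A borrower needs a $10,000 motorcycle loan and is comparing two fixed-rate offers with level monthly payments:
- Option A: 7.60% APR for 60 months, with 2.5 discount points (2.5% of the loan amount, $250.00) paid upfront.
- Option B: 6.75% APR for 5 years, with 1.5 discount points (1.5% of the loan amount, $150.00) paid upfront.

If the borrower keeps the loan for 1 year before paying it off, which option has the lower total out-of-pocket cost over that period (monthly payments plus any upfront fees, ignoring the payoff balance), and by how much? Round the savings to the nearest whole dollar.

Option B by $148

Option A: at 7.60% the monthly rate is 0.0063333, so the payment is 10,000 × 0.0063333 / (1 − 1.0063333^−60) = $200.86.
Option B: at 6.75% the monthly rate is 0.0056250, so the payment is 10,000 × 0.0056250 / (1 − 1.0056250^−60) = $196.83.
Over 12 months: Option A costs 12 × $200.86 + $250.00 = $2,660.32; Option B costs 12 × $196.83 + $150.00 = $2,511.96.
Option B is cheaper by $2,660.32 − $2,511.96 = $148.36.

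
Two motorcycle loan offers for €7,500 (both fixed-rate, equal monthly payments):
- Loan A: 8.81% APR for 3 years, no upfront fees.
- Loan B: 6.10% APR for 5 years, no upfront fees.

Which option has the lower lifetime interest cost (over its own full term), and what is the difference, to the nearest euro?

Loan A: at 8.81% the monthly rate is 0.0073417, so the payment is 7,500 × 0.0073417 / (1 − 1.0073417^−36) = €237.84.
Total interest on Loan A = 36 × €237.84 − €7,500 = €1,062.24.
Loan B: monthly rate = 6.1%/12 = 0.0050833; payment = 7,500 × 0.0050833 / (1 − (1+0.0050833)^−60) = €145.35.
Total interest on Loan B = 60 × €145.35 − €7,500 = €1,221.00.
Loan A is lower by €158.76.

Loan A by €159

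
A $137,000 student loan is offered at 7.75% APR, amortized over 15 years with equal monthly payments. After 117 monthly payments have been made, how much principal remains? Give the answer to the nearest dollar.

With monthly rate i = 7.75%/12 = 0.0064583, the balance after k of n payments is P · [(1+i)^n − (1+i)^k] / [(1+i)^n − 1].
(1+0.0064583)^180 = 3.18598715 and (1+0.0064583)^117 = 2.12377553, so the balance is 137,000 × (3.18598715 − 2.12377553) / (3.18598715 − 1) = $66,570.84.

$66,571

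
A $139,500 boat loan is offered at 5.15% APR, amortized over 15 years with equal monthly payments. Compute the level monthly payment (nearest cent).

Monthly rate = 5.15%/12 = 0.0042917; payment = 139,500 × 0.0042917 / (1 − (1+0.0042917)^−180) = $1,114.09.

$1,114.09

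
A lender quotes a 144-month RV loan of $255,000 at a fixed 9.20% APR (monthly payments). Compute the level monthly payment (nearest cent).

$2,930.78

Monthly rate = 9.2%/12 = 0.0076667; payment = 255,000 × 0.0076667 / (1 − (1+0.0076667)^−144) = $2,930.78.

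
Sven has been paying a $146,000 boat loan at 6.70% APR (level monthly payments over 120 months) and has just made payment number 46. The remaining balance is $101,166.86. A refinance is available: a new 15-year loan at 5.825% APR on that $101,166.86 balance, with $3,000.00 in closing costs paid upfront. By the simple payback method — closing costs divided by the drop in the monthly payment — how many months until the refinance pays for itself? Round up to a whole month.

Current payment = 146,000 × 6.7%/12 / (1 − (1+0.0055833)^−120) = $1,672.70.
Refinanced payment = 101,166.86 × 0.0048542 / (1 − (1+0.0048542)^−180) = $844.17.
Monthly savings = $1,672.70 − $844.17 = $828.53.
Break-even = $3,000.00 / $828.53 = 3.62 → 4 months.

4 months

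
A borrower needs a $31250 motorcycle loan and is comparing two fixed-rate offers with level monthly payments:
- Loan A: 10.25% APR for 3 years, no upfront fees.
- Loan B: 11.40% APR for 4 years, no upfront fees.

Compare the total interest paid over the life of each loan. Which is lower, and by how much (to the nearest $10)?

Loan A by $2,630

Loan A: at 10.25% the monthly rate is 0.0085417, so the payment is 31,250 × 0.0085417 / (1 − 1.0085417^−36) = $1,012.02.
Total interest on Loan A = 36 × $1,012.02 − $31,250 = $5,182.72.
Loan B: monthly rate = 11.4%/12 = 0.0095000; payment = 31,250 × 0.0095000 / (1 − (1+0.0095000)^−48) = $813.76.
Total interest on Loan B = 48 × $813.76 − $31,250 = $7,810.48.
Loan A is lower by $2,627.76.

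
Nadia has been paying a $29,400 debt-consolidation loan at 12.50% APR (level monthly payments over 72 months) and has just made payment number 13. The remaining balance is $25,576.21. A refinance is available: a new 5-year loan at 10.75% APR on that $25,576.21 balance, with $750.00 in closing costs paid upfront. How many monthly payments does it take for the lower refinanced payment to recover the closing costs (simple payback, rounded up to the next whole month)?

Current payment = 29,400 × 12.5%/12 / (1 − (1+0.0104167)^−72) = $582.45.
Refinanced payment = 25,576.21 × 0.0089583 / (1 − (1+0.0089583)^−60) = $552.91.
Monthly savings = $582.45 − $552.91 = $29.54.
Break-even = $750.00 / $29.54 = 25.39 → 26 months.

26 months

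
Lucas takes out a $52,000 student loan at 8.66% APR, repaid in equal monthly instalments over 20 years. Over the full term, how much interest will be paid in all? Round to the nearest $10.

Monthly rate = 8.66%/12 = 0.0072167; payment = 52,000 × 0.0072167 / (1 − (1+0.0072167)^−240) = $456.55.
Total paid = 240 × $456.55 = $109,572.00; interest = $109,572.00 − $52,000 = $57,572.00.

$57,570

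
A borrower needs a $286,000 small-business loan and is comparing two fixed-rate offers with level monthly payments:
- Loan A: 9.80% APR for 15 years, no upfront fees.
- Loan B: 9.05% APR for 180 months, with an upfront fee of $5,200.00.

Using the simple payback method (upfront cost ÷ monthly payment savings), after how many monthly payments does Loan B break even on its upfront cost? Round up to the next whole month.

41 months

Loan A: at 9.80% the monthly rate is 0.0081667, so the payment is 286,000 × 0.0081667 / (1 − 1.0081667^−180) = $3,038.47.
Loan B: monthly rate = 9.05%/12 = 0.0075417; payment = 286,000 × 0.0075417 / (1 − (1+0.0075417)^−180) = $2,909.32.
Monthly savings = $3,038.47 − $2,909.32 = $129.15.
Break-even = $5,200.00 / $129.15 = 40.26 → 41 months.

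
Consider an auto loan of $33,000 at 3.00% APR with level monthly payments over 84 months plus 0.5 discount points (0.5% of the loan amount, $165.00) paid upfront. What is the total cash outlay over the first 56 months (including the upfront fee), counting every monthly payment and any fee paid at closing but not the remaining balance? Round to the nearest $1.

At 3.00% the monthly rate is 0.0025000, so the payment is 33,000 × 0.0025000 / (1 − 1.0025000^−84) = $436.04.
Total outlay = 56 × $436.04 + $165.00 = $24,583.24.

$24,583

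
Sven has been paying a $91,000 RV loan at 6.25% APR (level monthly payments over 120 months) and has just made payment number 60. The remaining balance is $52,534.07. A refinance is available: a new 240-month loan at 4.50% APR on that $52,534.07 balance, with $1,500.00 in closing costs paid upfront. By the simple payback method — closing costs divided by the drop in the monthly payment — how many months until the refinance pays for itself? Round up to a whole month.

Current payment = 91,000 × 6.25%/12 / (1 − (1+0.0052083)^−120) = $1,021.75.
Refinanced payment = 52,534.07 × 0.0037500 / (1 − (1+0.0037500)^−240) = $332.36.
Monthly savings = $1,021.75 − $332.36 = $689.39.
Break-even = $1,500.00 / $689.39 = 2.18 → 3 months.

3 months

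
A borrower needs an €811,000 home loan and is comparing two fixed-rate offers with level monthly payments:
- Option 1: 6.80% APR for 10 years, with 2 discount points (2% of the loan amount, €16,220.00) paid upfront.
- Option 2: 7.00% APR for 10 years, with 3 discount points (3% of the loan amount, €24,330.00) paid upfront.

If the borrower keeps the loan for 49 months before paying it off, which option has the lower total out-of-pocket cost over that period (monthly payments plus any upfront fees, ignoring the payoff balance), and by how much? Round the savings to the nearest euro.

Option 1 by €12,196

Option 1: at 6.80% the monthly rate is 0.0056667, so the payment is 811,000 × 0.0056667 / (1 − 1.0056667^−120) = €9,333.01.
Option 2: at 7.00% the monthly rate is 0.0058333, so the payment is 811,000 × 0.0058333 / (1 − 1.0058333^−120) = €9,416.40.
Over 49 months: Option 1 costs 49 × €9,333.01 + €16,220.00 = €473,537.49; Option 2 costs 49 × €9,416.40 + €24,330.00 = €485,733.60.
Option 1 is cheaper by €485,733.60 − €473,537.49 = €12,196.11.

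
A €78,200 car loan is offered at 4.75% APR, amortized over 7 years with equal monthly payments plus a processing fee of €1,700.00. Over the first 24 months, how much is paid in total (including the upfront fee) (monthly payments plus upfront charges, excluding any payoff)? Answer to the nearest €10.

At 4.75% the monthly rate is 0.0039583, so the payment is 78,200 × 0.0039583 / (1 − 1.0039583^−84) = €1,096.11.
Total outlay = 24 × €1,096.11 + €1,700.00 = €28,006.64.

€28,010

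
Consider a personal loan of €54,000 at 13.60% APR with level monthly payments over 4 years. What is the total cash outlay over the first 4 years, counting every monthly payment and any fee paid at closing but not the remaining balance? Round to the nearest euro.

€70,311

At 13.60% the monthly rate is 0.0113333, so the payment is 54,000 × 0.0113333 / (1 − 1.0113333^−48) = €1,464.82.
Total outlay = 48 × €1,464.82 = €70,311.36.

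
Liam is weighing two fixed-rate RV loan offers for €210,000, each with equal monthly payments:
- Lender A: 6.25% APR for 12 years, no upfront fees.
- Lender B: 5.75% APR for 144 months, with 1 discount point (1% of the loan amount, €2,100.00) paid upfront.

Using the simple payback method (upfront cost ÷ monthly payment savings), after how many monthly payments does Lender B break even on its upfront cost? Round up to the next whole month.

39 months

Lender A: monthly rate = 6.25%/12 = 0.0052083; payment = 210,000 × 0.0052083 / (1 − (1+0.0052083)^−144) = €2,076.56.
Lender B: monthly rate = 5.75%/12 = 0.0047917; payment = 210,000 × 0.0047917 / (1 − (1+0.0047917)^−144) = €2,022.22.
Monthly savings = €2,076.56 − €2,022.22 = €54.34.
Break-even = €2,100.00 / €54.34 = 38.65 → 39 months.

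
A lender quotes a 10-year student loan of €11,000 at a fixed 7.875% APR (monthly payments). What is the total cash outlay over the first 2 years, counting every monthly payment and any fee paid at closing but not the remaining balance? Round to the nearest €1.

€3,186

At 7.875% the monthly rate is 0.0065625, so the payment is 11,000 × 0.0065625 / (1 − 1.0065625^−120) = €132.73.
Total outlay = 24 × €132.73 = €3,185.52.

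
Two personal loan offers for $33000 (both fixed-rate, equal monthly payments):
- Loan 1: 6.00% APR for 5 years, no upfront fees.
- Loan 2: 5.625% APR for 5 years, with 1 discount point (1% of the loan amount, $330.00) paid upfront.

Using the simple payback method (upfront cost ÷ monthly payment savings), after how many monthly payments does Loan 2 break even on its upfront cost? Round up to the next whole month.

58 months

Loan 1: at 6.00% the monthly rate is 0.0050000, so the payment is 33,000 × 0.0050000 / (1 − 1.0050000^−60) = $637.98.
Loan 2: monthly rate = 5.625%/12 = 0.0046875; payment = 33,000 × 0.0046875 / (1 − (1+0.0046875)^−60) = $632.24.
Monthly savings = $637.98 − $632.24 = $5.74.
Break-even = $330.00 / $5.74 = 57.49 → 58 months.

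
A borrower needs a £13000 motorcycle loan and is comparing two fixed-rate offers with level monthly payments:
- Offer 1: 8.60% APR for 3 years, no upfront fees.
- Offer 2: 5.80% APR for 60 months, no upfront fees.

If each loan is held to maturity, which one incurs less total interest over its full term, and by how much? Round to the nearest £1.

Offer 1 by £212

Offer 1: at 8.60% the monthly rate is 0.0071667, so the payment is 13,000 × 0.0071667 / (1 − 1.0071667^−36) = £410.98.
Total interest on Offer 1 = 36 × £410.98 − £13,000 = £1,795.28.
Offer 2: at 5.80% the monthly rate is 0.0048333, so the payment is 13,000 × 0.0048333 / (1 − 1.0048333^−60) = £250.12.
Total interest on Offer 2 = 60 × £250.12 − £13,000 = £2,007.20.
Offer 1 is lower by £211.92.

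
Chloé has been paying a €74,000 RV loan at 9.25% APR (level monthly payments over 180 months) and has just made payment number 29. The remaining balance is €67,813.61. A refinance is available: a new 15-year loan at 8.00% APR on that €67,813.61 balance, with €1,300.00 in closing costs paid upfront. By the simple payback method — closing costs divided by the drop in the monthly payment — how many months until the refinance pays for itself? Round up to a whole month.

Current payment = 74,000 × 9.25%/12 / (1 − (1+0.0077083)^−180) = €761.60.
Refinanced payment = 67,813.61 × 0.0066667 / (1 − (1+0.0066667)^−180) = €648.06.
Monthly savings = €761.60 − €648.06 = €113.54.
Break-even = €1,300.00 / €113.54 = 11.45 → 12 months.

12 months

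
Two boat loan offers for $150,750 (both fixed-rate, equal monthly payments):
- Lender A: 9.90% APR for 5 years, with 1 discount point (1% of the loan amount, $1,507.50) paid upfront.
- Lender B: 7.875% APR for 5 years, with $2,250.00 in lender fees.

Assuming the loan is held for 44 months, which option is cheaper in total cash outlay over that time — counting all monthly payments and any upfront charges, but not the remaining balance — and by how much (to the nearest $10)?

Lender B by $5,770

Lender A: at 9.90% the monthly rate is 0.0082500, so the payment is 150,750 × 0.0082500 / (1 − 1.0082500^−60) = $3,195.58.
Lender B: monthly rate = 7.875%/12 = 0.0065625; payment = 150,750 × 0.0065625 / (1 − (1+0.0065625)^−60) = $3,047.66.
Over 44 months: Lender A costs 44 × $3,195.58 + $1,507.50 = $142,113.02; Lender B costs 44 × $3,047.66 + $2,250.00 = $136,347.04.
Lender B is cheaper by $142,113.02 − $136,347.04 = $5,765.98.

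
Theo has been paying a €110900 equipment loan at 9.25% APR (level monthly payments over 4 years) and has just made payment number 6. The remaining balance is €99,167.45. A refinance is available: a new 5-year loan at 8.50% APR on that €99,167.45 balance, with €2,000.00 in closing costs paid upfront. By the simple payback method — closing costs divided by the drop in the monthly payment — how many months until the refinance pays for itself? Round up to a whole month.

Current payment = 110,900 × 9.25%/12 / (1 − (1+0.0077083)^−48) = €2,772.93.
Refinanced payment = 99,167.45 × 0.0070833 / (1 − (1+0.0070833)^−60) = €2,034.57.
Monthly savings = €2,772.93 − €2,034.57 = €738.36.
Break-even = €2,000.00 / €738.36 = 2.71 → 3 months.

3 months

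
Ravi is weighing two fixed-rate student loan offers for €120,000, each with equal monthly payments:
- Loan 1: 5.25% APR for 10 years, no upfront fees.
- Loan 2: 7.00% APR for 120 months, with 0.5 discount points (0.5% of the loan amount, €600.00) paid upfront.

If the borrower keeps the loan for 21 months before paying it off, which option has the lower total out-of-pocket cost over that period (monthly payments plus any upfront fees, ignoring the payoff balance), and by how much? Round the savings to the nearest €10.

Loan 1: monthly rate = 5.25%/12 = 0.0043750; payment = 120,000 × 0.0043750 / (1 − (1+0.0043750)^−120) = €1,287.50.
Loan 2: at 7.00% the monthly rate is 0.0058333, so the payment is 120,000 × 0.0058333 / (1 − 1.0058333^−120) = €1,393.30.
Over 21 months: Loan 1 costs 21 × €1,287.50 = €27,037.50; Loan 2 costs 21 × €1,393.30 + €600.00 = €29,859.30.
Loan 1 is cheaper by €29,859.30 − €27,037.50 = €2,821.80.

Loan 1 by €2,820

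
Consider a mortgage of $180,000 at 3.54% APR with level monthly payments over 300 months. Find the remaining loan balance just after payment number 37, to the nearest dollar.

With monthly rate i = 3.54%/12 = 0.0029500, the balance after k of n payments is P · [(1+i)^n − (1+i)^k] / [(1+i)^n − 1].
(1+0.0029500)^300 = 2.41982975 and (1+0.0029500)^37 = 1.11515044, so the balance is 180,000 × (2.41982975 − 1.11515044) / (2.41982975 − 1) = $165,401.72.

$165,402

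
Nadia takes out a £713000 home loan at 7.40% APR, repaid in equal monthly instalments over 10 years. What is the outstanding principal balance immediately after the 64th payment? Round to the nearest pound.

£397,990

With monthly rate i = 7.4%/12 = 0.0061667, the balance after k of n payments is P · [(1+i)^n − (1+i)^k] / [(1+i)^n − 1].
(1+0.0061667)^120 = 2.09117827 and (1+0.0061667)^64 = 1.48209223, so the balance is 713,000 × (2.09117827 − 1.48209223) / (2.09117827 − 1) = £397,990.28.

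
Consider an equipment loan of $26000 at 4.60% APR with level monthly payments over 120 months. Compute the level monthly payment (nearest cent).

At 4.60% the monthly rate is 0.0038333, so the payment is 26,000 × 0.0038333 / (1 − 1.0038333^−120) = $270.71.

$270.71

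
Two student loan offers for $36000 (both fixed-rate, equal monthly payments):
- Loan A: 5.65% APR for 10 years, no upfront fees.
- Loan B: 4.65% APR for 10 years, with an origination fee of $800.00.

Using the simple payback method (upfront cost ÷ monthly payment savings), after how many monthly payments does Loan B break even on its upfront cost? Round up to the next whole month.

Loan A: monthly rate = 5.65%/12 = 0.0047083; payment = 36,000 × 0.0047083 / (1 − (1+0.0047083)^−120) = $393.38.
Loan B: monthly rate = 4.65%/12 = 0.0038750; payment = 36,000 × 0.0038750 / (1 − (1+0.0038750)^−120) = $375.71.
Monthly savings = $393.38 − $375.71 = $17.67.
Break-even = $800.00 / $17.67 = 45.27 → 46 months.

46 months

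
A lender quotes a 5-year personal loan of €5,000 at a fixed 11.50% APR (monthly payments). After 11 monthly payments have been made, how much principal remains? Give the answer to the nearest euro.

With monthly rate i = 11.5%/12 = 0.0095833, the balance after k of n payments is P · [(1+i)^n − (1+i)^k] / [(1+i)^n − 1].
(1+0.0095833)^60 = 1.77227188 and (1+0.0095833)^11 = 1.11061593, so the balance is 5,000 × (1.77227188 − 1.11061593) / (1.77227188 − 1) = €4,283.83.

€4,284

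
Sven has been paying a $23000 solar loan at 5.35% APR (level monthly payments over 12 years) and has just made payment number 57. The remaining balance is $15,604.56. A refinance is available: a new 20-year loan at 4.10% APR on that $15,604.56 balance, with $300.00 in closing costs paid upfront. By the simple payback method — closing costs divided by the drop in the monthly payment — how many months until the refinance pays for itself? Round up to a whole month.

Current payment = 23,000 × 5.35%/12 / (1 − (1+0.0044583)^−144) = $216.79.
Refinanced payment = 15,604.56 × 0.0034167 / (1 − (1+0.0034167)^−240) = $95.38.
Monthly savings = $216.79 − $95.38 = $121.41.
Break-even = $300.00 / $121.41 = 2.47 → 3 months.

3 months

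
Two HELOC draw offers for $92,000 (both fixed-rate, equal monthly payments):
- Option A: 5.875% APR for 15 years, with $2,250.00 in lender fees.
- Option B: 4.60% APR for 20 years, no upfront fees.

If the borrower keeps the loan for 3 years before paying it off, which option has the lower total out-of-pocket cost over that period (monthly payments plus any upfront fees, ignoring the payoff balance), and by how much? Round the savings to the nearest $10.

Option A: at 5.875% the monthly rate is 0.0048958, so the payment is 92,000 × 0.0048958 / (1 − 1.0048958^−180) = $770.15.
Option B: at 4.60% the monthly rate is 0.0038333, so the payment is 92,000 × 0.0038333 / (1 − 1.0038333^−240) = $587.02.
Over 36 months: Option A costs 36 × $770.15 + $2,250.00 = $29,975.40; Option B costs 36 × $587.02 = $21,132.72.
Option B is cheaper by $29,975.40 − $21,132.72 = $8,842.68.

Option B by $8,840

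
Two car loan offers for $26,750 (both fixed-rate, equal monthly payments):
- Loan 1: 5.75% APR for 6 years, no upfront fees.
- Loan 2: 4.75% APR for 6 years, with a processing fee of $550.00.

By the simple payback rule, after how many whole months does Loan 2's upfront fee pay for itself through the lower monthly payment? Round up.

Loan 1: monthly rate = 5.75%/12 = 0.0047917; payment = 26,750 × 0.0047917 / (1 − (1+0.0047917)^−72) = $440.17.
Loan 2: monthly rate = 4.75%/12 = 0.0039583; payment = 26,750 × 0.0039583 / (1 − (1+0.0039583)^−72) = $427.71.
Monthly savings = $440.17 − $427.71 = $12.46.
Break-even = $550.00 / $12.46 = 44.14 → 45 months.

45 months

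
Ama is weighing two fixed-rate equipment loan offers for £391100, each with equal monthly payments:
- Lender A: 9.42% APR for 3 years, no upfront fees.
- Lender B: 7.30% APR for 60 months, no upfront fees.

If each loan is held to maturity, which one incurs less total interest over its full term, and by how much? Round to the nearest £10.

Lender A by £17,500

Lender A: at 9.42% the monthly rate is 0.0078500, so the payment is 391,100 × 0.0078500 / (1 − 1.0078500^−36) = £12,513.47.
Total interest on Lender A = 36 × £12,513.47 − £391,100 = £59,384.92.
Lender B: at 7.30% the monthly rate is 0.0060833, so the payment is 391,100 × 0.0060833 / (1 − 1.0060833^−60) = £7,799.72.
Total interest on Lender B = 60 × £7,799.72 − £391,100 = £76,883.20.
Lender A is lower by £17,498.28.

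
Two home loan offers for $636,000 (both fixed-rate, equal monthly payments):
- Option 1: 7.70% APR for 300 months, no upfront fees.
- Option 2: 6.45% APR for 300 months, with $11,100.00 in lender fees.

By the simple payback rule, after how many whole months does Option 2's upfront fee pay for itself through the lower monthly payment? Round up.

Option 1: monthly rate = 7.7%/12 = 0.0064167; payment = 636,000 × 0.0064167 / (1 − (1+0.0064167)^−300) = $4,783.03.
Option 2: monthly rate = 6.45%/12 = 0.0053750; payment = 636,000 × 0.0053750 / (1 − (1+0.0053750)^−300) = $4,274.47.
Monthly savings = $4,783.03 − $4,274.47 = $508.56.
Break-even = $11,100.00 / $508.56 = 21.83 → 22 months.

22 months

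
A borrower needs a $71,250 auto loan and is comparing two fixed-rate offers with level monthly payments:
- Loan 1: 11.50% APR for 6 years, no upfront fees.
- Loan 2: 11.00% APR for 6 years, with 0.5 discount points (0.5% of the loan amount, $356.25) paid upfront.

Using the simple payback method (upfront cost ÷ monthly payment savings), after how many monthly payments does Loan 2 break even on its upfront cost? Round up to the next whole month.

Loan 1: monthly rate = 11.5%/12 = 0.0095833; payment = 71,250 × 0.0095833 / (1 − (1+0.0095833)^−72) = $1,374.49.
Loan 2: at 11.00% the monthly rate is 0.0091667, so the payment is 71,250 × 0.0091667 / (1 − 1.0091667^−72) = $1,356.18.
Monthly savings = $1,374.49 − $1,356.18 = $18.31.
Break-even = $356.25 / $18.31 = 19.46 → 20 months.

20 months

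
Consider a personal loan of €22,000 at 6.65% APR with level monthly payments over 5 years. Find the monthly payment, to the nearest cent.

€432.00

Monthly rate = 6.65%/12 = 0.0055417; payment = 22,000 × 0.0055417 / (1 − (1+0.0055417)^−60) = €432.00.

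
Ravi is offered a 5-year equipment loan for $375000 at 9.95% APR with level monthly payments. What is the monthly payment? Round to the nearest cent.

At 9.95% the monthly rate is 0.0082917, so the payment is 375,000 × 0.0082917 / (1 − 1.0082917^−60) = $7,958.42.

$7,958.42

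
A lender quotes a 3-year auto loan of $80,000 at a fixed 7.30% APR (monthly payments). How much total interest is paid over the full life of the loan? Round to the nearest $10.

$9,320

At 7.30% the monthly rate is 0.0060833, so the payment is 80,000 × 0.0060833 / (1 − 1.0060833^−36) = $2,481.16.
Total paid = 36 × $2,481.16 = $89,321.76; interest = $89,321.76 − $80,000 = $9,321.76.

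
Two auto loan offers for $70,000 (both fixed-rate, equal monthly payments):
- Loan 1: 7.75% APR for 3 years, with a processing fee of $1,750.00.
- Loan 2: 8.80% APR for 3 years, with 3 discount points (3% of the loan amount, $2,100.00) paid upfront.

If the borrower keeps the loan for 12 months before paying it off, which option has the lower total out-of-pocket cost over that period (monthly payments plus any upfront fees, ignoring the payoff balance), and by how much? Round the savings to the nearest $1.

Loan 1 by $758

Loan 1: at 7.75% the monthly rate is 0.0064583, so the payment is 70,000 × 0.0064583 / (1 − 1.0064583^−36) = $2,185.48.
Loan 2: at 8.80% the monthly rate is 0.0073333, so the payment is 70,000 × 0.0073333 / (1 − 1.0073333^−36) = $2,219.47.
Over 12 months: Loan 1 costs 12 × $2,185.48 + $1,750.00 = $27,975.76; Loan 2 costs 12 × $2,219.47 + $2,100.00 = $28,733.64.
Loan 1 is cheaper by $28,733.64 − $27,975.76 = $757.88.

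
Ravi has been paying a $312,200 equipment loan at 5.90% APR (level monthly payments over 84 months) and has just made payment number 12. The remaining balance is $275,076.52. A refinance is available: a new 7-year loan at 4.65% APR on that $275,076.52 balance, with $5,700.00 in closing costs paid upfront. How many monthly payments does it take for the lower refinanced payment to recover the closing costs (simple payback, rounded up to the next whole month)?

Current payment = 312,200 × 5.9%/12 / (1 − (1+0.0049167)^−84) = $4,545.84.
Refinanced payment = 275,076.52 × 0.0038750 / (1 − (1+0.0038750)^−84) = $3,842.83.
Monthly savings = $4,545.84 − $3,842.83 = $703.01.
Break-even = $5,700.00 / $703.01 = 8.11 → 9 months.

9 months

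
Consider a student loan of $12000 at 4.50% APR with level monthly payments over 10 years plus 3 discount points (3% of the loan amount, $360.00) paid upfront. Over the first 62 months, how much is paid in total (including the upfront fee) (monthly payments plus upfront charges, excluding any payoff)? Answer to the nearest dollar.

Monthly rate = 4.5%/12 = 0.0037500; payment = 12,000 × 0.0037500 / (1 − (1+0.0037500)^−120) = $124.37.
Total outlay = 62 × $124.37 + $360.00 = $8,070.94.

$8,071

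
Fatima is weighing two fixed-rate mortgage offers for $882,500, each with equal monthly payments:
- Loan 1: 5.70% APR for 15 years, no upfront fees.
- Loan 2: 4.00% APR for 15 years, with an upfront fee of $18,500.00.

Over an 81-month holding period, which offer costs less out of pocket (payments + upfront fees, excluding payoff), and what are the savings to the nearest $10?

Loan 1: at 5.70% the monthly rate is 0.0047500, so the payment is 882,500 × 0.0047500 / (1 − 1.0047500^−180) = $7,304.76.
Loan 2: at 4.00% the monthly rate is 0.0033333, so the payment is 882,500 × 0.0033333 / (1 − 1.0033333^−180) = $6,527.75.
Over 81 months: Loan 1 costs 81 × $7,304.76 = $591,685.56; Loan 2 costs 81 × $6,527.75 + $18,500.00 = $547,247.75.
Loan 2 is cheaper by $591,685.56 − $547,247.75 = $44,437.81.

Loan 2 by $44,440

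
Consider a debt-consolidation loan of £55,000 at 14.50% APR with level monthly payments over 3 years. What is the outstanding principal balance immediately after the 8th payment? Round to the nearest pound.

With monthly rate i = 14.5%/12 = 0.0120833, the balance after k of n payments is P · [(1+i)^n − (1+i)^k] / [(1+i)^n − 1].
(1+0.0120833)^36 = 1.54094036 and (1+0.0120833)^8 = 1.10085517, so the balance is 55,000 × (1.54094036 − 1.10085517) / (1.54094036 − 1) = £44,745.57.

£44,746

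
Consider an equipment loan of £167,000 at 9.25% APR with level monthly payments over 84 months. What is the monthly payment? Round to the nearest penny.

£2,708.11

Monthly rate = 9.25%/12 = 0.0077083; payment = 167,000 × 0.0077083 / (1 − (1+0.0077083)^−84) = £2,708.11.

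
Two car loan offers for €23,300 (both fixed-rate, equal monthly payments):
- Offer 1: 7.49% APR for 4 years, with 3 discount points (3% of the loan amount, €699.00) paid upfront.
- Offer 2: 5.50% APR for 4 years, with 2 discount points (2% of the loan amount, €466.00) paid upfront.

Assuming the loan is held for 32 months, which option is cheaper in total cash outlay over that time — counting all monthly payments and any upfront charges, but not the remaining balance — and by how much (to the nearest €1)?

Offer 2 by €917

Offer 1: monthly rate = 7.49%/12 = 0.0062417; payment = 23,300 × 0.0062417 / (1 − (1+0.0062417)^−48) = €563.26.
Offer 2: at 5.50% the monthly rate is 0.0045833, so the payment is 23,300 × 0.0045833 / (1 − 1.0045833^−48) = €541.88.
Over 32 months: Offer 1 costs 32 × €563.26 + €699.00 = €18,723.32; Offer 2 costs 32 × €541.88 + €466.00 = €17,806.16.
Offer 2 is cheaper by €18,723.32 − €17,806.16 = €917.16.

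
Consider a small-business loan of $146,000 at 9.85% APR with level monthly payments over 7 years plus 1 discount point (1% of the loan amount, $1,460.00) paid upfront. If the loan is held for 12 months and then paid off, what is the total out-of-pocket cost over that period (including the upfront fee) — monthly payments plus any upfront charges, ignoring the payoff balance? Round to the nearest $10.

$30,410

At 9.85% the monthly rate is 0.0082083, so the payment is 146,000 × 0.0082083 / (1 − 1.0082083^−84) = $2,412.47.
Total outlay = 12 × $2,412.47 + $1,460.00 = $30,409.64.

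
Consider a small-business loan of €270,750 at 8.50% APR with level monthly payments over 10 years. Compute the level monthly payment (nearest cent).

€3,356.91

At 8.50% the monthly rate is 0.0070833, so the payment is 270,750 × 0.0070833 / (1 − 1.0070833^−120) = €3,356.91.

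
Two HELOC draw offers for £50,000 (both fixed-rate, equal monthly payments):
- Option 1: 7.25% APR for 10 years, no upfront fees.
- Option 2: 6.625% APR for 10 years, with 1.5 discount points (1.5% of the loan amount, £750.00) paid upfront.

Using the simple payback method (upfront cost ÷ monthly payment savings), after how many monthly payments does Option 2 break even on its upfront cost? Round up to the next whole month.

47 months

Option 1: at 7.25% the monthly rate is 0.0060417, so the payment is 50,000 × 0.0060417 / (1 − 1.0060417^−120) = £587.01.
Option 2: at 6.625% the monthly rate is 0.0055208, so the payment is 50,000 × 0.0055208 / (1 − 1.0055208^−120) = £570.93.
Monthly savings = £587.01 − £570.93 = £16.08.
Break-even = £750.00 / £16.08 = 46.64 → 47 months.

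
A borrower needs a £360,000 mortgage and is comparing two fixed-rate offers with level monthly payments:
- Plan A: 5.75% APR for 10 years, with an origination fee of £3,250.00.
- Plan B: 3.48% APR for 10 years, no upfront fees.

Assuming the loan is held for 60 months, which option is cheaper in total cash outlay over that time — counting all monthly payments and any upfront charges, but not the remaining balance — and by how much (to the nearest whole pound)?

Plan A: monthly rate = 5.75%/12 = 0.0047917; payment = 360,000 × 0.0047917 / (1 − (1+0.0047917)^−120) = £3,951.69.
Plan B: monthly rate = 3.48%/12 = 0.0029000; payment = 360,000 × 0.0029000 / (1 − (1+0.0029000)^−120) = £3,556.52.
Over 60 months: Plan A costs 60 × £3,951.69 + £3,250.00 = £240,351.40; Plan B costs 60 × £3,556.52 = £213,391.20.
Plan B is cheaper by £240,351.40 − £213,391.20 = £26,960.20.

Plan B by £26,960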